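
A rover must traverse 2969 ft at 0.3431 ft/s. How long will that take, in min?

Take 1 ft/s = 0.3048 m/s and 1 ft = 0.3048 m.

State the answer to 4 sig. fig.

2969 ft × 0.3048 → 904.951 m
0.3431 ft/s × 0.3048 → 0.104577 m/s
t = d / v = 904.951 m / 0.104577 m/s = 8653.44 s
8653.44 s ÷ (60 s/min) = 144.224 min

144.2 min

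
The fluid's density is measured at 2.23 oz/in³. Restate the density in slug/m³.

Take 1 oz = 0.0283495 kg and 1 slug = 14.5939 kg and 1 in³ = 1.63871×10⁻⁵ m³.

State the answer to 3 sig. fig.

264 slug/m³

2.23 oz/in³ × 0.0283495 kg/oz ÷ 1.63871×10⁻⁵ m³/in³ = 3857.88 kg/m³
3857.88 kg/m³ ÷ 14.5939 kg/slug = 264.349 slug/m³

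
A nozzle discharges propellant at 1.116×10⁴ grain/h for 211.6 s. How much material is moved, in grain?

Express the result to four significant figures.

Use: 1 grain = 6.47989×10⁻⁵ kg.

656.0 grain

1.116×10⁴ grain/h → 2.00877×10⁻⁴ kg/s
m = ṁ × t = 2.00877×10⁻⁴ × 211.6 = 0.0425056 kg
In grain: 0.0425056 / 6.47989×10⁻⁵ = 655.962 grain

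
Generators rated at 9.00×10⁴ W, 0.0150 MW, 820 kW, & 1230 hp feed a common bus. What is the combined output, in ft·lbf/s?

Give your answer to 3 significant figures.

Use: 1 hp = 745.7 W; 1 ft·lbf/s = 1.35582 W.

9.00×10⁴ W (already W)
0.0150 MW × 1000000 = 15000 W
820 kW × 1000 = 820000 W
1230 hp × 745.7 = 917211 W
Combined: 90000 + 15000 + 820000 + 917211 = 1.84221×10⁶ W
In ft·lbf/s: 1.84221×10⁶ / 1.35582 = 1.35874×10⁶ ft·lbf/s

1.36×10⁶ ft·lbf/s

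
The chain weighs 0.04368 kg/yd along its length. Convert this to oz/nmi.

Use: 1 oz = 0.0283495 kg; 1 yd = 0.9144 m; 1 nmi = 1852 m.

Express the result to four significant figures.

0.04368 kg/yd ÷ 0.9144 m/yd = 0.047769 kg/m
0.047769 kg/m ÷ 0.0283495 kg/oz × 1852 m/nmi = 3120.63 oz/nmi

3121 oz/nmi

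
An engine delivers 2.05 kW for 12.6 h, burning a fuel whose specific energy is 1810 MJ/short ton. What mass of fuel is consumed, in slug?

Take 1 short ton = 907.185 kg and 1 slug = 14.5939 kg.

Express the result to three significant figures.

2.05 kW → 2050 W
12.6 h → 45360 s
E = P × t = 2050 × 45360 = 9.2988×10⁷ J
1810 MJ/short ton → 1.99518×10⁶ J/kg
m = E / e_s = 9.2988×10⁷ / 1.99518×10⁶ = 46.6063 kg
In slug: 46.6063 / 14.5939 = 3.19355 slug

3.19 slug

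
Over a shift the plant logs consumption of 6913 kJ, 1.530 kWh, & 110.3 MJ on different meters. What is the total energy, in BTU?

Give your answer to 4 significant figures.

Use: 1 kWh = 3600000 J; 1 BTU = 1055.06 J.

1.163×10⁵ BTU

6913 kJ × 1000 → 6.913×10⁶ J
1.530 kWh × 3600000 → 5.508×10⁶ J
110.3 MJ × 1000000 → 1.103×10⁸ J
Combined: 6.913×10⁶ + 5.508×10⁶ + 1.103×10⁸ = 1.22721×10⁸ J
In BTU: 1.22721×10⁸ / 1055.06 = 116317 BTU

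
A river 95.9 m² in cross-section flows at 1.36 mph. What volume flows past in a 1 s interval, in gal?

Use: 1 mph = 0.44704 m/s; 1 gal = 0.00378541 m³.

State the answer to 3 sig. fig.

1.54×10⁴ gal

1.36 mph × 0.44704 = 0.607974 m/s
V = v × A × t = 0.607974 m/s × 95.9 m² × 1 s = 58.3047 m³
58.3047 m³ ÷ (0.00378541 m³/gal) = 15402.5 gal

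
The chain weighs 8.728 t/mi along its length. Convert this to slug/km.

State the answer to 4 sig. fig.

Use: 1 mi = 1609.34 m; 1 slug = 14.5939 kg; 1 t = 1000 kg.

8.728 t/mi × 1000 kg/t ÷ 1609.34 m/mi = 5.42334 kg/m
5.42334 kg/m ÷ 14.5939 kg/slug × 1000 m/km = 371.617 slug/km

371.6 slug/km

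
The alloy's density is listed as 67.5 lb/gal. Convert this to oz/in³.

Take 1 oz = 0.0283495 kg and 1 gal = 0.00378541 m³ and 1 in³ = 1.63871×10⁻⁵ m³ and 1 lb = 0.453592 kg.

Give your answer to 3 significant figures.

67.5 lb/gal × 0.453592 kg/lb ÷ 0.00378541 m³/gal = 8088.28 kg/m³
8088.28 kg/m³ ÷ 0.0283495 kg/oz × 1.63871×10⁻⁵ m³/in³ = 4.67534 oz/in³

4.68 oz/in³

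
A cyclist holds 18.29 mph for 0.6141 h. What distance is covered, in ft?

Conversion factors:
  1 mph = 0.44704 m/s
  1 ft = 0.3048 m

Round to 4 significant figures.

18.29 mph × 0.44704 = 8.17636 m/s
0.6141 h × 3600 = 2210.76 s
d = v × t = 8.17636 m/s × 2210.76 s = 18076 m
18076 m ÷ (0.3048 m/ft) = 59304.5 ft

5.930×10⁴ ft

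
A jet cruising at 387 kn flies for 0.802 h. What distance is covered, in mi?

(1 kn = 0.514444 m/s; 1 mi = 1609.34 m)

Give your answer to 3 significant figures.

357 mi

387 kn × 0.514444 → 199.09 m/s
0.802 h × 3600 → 2887.2 s
d = v × t = 199.09 m/s × 2887.2 s = 574813 m
574813 m ÷ (1609.34 m/mi) = 357.173 mi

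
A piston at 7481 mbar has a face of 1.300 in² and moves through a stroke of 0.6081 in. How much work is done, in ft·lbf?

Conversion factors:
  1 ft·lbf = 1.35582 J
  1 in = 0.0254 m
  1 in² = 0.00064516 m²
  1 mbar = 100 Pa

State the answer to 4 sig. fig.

7.148 ft·lbf

7481 mbar → 748100 Pa
1.300 in² → 8.38708×10⁻⁴ m²
F = P × A = 748100 × 8.38708×10⁻⁴ = 627.437 N
0.6081 in → 0.0154457 m
W = F × d = 627.437 × 0.0154457 = 9.6912 J
In ft·lbf: 9.6912 / 1.35582 = 7.14785 ft·lbf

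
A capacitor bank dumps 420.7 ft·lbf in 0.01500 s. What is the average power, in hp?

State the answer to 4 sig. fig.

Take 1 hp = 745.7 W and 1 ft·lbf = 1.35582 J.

50.99 hp

420.7 ft·lbf × 1.35582 = 570.393 J
P = E / t = 570.393 J / 0.015 s = 38026.2 W
38026.2 W ÷ (745.7 W/hp) = 50.994 hp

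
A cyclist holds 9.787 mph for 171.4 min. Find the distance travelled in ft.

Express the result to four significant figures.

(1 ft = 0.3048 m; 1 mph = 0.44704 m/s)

9.787 mph × 0.44704 = 4.37518 m/s
171.4 min × 60 = 10284 s
d = v × t = 4.37518 m/s × 10284 s = 44994.4 m
44994.4 m ÷ (0.3048 m/ft) = 147619 ft

1.476×10⁵ ft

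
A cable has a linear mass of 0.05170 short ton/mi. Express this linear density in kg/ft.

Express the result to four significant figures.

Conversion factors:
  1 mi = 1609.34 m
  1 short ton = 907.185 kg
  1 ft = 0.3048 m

0.008883 kg/ft

0.05170 short ton/mi × 907.185 kg/short ton ÷ 1609.34 m/mi = 0.0291433 kg/m
0.0291433 kg/m × 0.3048 m/ft = 0.00888288 kg/ft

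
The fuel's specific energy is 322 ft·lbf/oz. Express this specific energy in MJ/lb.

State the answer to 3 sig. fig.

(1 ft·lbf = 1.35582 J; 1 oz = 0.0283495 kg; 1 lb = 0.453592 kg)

0.00699 MJ/lb

322 ft·lbf/oz × 1.35582 J/ft·lbf ÷ 0.0283495 kg/oz = 15399.7 J/kg
15399.7 J/kg ÷ 1000000 J/MJ × 0.453592 kg/lb = 0.00698518 MJ/lb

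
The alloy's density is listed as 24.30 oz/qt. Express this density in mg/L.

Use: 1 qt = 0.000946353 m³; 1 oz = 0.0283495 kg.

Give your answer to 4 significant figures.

24.30 oz/qt × 0.0283495 kg/oz ÷ 0.000946353 m³/qt = 727.945 kg/m³
727.945 kg/m³ ÷ 10⁻⁶ kg/mg × 0.001 m³/L = 727945 mg/L

7.279×10⁵ mg/L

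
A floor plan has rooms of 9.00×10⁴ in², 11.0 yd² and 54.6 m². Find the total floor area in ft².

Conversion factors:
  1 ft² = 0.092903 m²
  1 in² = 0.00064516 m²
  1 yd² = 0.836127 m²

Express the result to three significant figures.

9.00×10⁴ in² × 0.00064516 = 58.0644 m²
11.0 yd² × 0.836127 = 9.1974 m²
54.6 m² (already m²)
Total: 58.0644 + 9.1974 + 54.6 = 121.862 m²
In ft²: 121.862 / 0.092903 = 1311.71 ft²

1310 ft²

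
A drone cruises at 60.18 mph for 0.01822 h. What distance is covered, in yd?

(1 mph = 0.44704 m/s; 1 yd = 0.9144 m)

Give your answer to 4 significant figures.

60.18 mph × 0.44704 → 26.9029 m/s
0.01822 h × 3600 → 65.592 s
d = v × t = 26.9029 m/s × 65.592 s = 1764.62 m
1764.62 m ÷ (0.9144 m/yd) = 1929.81 yd

1930 yd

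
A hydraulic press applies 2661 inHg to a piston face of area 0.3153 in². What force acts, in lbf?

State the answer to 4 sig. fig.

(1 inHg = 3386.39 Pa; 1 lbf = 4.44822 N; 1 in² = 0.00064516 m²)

412.1 lbf

2661 inHg × 3386.39 → 9.01118×10⁶ Pa
0.3153 in² × 0.00064516 → 2.03419×10⁻⁴ m²
F = P × A = 9.01118×10⁶ Pa × 2.03419×10⁻⁴ m² = 1833.05 N
1833.05 N ÷ (4.44822 N/lbf) = 412.086 lbf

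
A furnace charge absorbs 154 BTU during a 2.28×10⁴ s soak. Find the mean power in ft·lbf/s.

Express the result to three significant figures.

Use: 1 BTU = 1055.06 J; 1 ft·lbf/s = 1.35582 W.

154 BTU × 1055.06 → 162479 J
P = E / t = 162479 J / 22800 s = 7.12627 W
7.12627 W ÷ (1.35582 W/ft·lbf/s) = 5.25606 ft·lbf/s

5.26 ft·lbf/s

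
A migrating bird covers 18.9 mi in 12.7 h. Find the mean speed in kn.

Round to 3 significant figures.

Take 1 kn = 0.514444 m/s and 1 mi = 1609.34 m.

18.9 mi × 1609.34 = 30416.5 m
12.7 h × 3600 = 45720 s
v = d / t = 30416.5 m / 45720 s = 0.665278 m/s
0.665278 m/s ÷ (0.514444 m/s/kn) = 1.2932 kn

1.29 kn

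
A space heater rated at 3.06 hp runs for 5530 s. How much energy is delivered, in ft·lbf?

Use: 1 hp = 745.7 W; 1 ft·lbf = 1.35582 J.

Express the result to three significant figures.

9.31×10⁶ ft·lbf

3.06 hp × 745.7 = 2281.84 W
E = P × t = 2281.84 W × 5530 s = 1.26186×10⁷ J
1.26186×10⁷ J ÷ (1.35582 J/ft·lbf) = 9.30699×10⁶ ft·lbf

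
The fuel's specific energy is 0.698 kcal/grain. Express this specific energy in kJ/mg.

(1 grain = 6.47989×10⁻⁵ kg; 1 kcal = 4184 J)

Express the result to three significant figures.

0.0451 kJ/mg

0.698 kcal/grain × 4184 J/kcal ÷ 6.47989×10⁻⁵ kg/grain = 4.50692×10⁷ J/kg
4.50692×10⁷ J/kg ÷ 1000 J/kJ × 10⁻⁶ kg/mg = 0.0450692 kJ/mg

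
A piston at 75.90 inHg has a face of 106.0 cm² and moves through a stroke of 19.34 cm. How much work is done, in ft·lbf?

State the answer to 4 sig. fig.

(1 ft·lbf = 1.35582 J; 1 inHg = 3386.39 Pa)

388.6 ft·lbf

75.90 inHg → 257027 Pa
106.0 cm² → 0.0106 m²
F = P × A = 257027 × 0.0106 = 2724.49 N
19.34 cm → 0.1934 m
W = F × d = 2724.49 × 0.1934 = 526.916 J
In ft·lbf: 526.916 / 1.35582 = 388.633 ft·lbf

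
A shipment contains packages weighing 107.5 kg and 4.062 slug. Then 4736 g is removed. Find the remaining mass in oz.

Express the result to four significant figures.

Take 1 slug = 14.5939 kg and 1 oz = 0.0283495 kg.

5716 oz

107.5 kg (already kg)
4.062 slug × 14.5939 = 59.2804 kg
4736 g × 0.001 = 4.736 kg
Result: 107.5 + 59.2804 − 4.736 = 162.044 kg
In oz: 162.044 / 0.0283495 = 5715.94 oz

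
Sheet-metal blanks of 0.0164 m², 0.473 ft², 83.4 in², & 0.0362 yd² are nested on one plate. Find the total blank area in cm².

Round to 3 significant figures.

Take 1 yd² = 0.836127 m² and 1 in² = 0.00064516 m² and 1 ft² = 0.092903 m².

0.0164 m² (already m²)
0.473 ft² × 0.092903 → 0.0439431 m²
83.4 in² × 0.00064516 → 0.0538063 m²
0.0362 yd² × 0.836127 → 0.0302678 m²
Total: 0.0164 + 0.0439431 + 0.0538063 + 0.0302678 = 0.144417 m²
In cm²: 0.144417 / 0.0001 = 1444.17 cm²

1440 cm²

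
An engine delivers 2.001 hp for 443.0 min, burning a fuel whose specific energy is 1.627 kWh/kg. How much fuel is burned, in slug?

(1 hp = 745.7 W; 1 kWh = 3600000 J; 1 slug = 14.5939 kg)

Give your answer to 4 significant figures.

2.001 hp → 1492.15 W
443.0 min → 26580 s
E = P × t = 1492.15 × 26580 = 3.96613×10⁷ J
1.627 kWh/kg → 5.8572×10⁶ J/kg
m = E / e_s = 3.96613×10⁷ / 5.8572×10⁶ = 6.77138 kg
In slug: 6.77138 / 14.5939 = 0.463987 slug

0.4640 slug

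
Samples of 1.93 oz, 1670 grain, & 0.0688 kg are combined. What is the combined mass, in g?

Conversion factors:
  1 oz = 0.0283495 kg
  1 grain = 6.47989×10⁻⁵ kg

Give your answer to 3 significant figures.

1.93 oz × 0.0283495 → 0.0547145 kg
1670 grain × 6.47989×10⁻⁵ → 0.108214 kg
0.0688 kg (already kg)
Combined: 0.0547145 + 0.108214 + 0.0688 = 0.231728 kg
In g: 0.231728 / 0.001 = 231.728 g

232 g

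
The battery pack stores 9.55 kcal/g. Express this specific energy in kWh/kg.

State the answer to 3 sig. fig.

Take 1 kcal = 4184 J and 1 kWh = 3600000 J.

11.1 kWh/kg

9.55 kcal/g × 4184 J/kcal ÷ 0.001 kg/g = 3.99572×10⁷ J/kg
3.99572×10⁷ J/kg ÷ 3600000 J/kWh = 11.0992 kWh/kg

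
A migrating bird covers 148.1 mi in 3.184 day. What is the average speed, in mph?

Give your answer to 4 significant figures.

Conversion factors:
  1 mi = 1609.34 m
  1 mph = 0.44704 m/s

1.938 mph

148.1 mi × 1609.34 = 238343 m
3.184 day × 86400 = 275098 s
v = d / t = 238343 m / 275098 s = 0.866393 m/s
0.866393 m/s ÷ (0.44704 m/s/mph) = 1.93807 mph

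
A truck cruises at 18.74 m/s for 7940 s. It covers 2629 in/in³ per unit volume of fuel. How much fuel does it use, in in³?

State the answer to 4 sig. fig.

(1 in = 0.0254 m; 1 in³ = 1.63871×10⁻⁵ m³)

d = v × t = 18.74 × 7940 = 148796 m
2629 in/in³ → 4.07495×10⁶ m/m³
V = d / (distance per unit fuel) = 148796 / 4.07495×10⁶ = 0.0365148 m³
In in³: 0.0365148 / 1.63871×10⁻⁵ = 2228.26 in³

2228 in³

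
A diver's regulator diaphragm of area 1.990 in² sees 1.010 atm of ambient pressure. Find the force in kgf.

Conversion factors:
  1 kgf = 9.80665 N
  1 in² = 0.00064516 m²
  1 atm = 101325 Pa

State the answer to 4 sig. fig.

13.40 kgf

1.010 atm × 101325 = 102338 Pa
1.990 in² × 0.00064516 = 0.00128387 m²
F = P × A = 102338 Pa × 0.00128387 m² = 131.389 N
131.389 N ÷ (9.80665 N/kgf) = 13.3979 kgf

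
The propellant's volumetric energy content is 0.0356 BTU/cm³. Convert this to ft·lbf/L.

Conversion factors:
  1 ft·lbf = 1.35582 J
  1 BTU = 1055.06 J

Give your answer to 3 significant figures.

2.77×10⁴ ft·lbf/L

0.0356 BTU/cm³ × 1055.06 J/BTU ÷ 10⁻⁶ m³/cm³ = 3.75601×10⁷ J/m³
3.75601×10⁷ J/m³ ÷ 1.35582 J/ft·lbf × 0.001 m³/L = 27702.9 ft·lbf/L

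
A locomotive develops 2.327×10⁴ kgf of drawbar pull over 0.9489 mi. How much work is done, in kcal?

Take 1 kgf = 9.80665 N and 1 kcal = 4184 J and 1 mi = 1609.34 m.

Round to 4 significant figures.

2.327×10⁴ kgf × 9.80665 = 228201 N
0.9489 mi × 1609.34 = 1527.1 m
W = F × d = 228201 N × 1527.1 m = 3.48486×10⁸ J
3.48486×10⁸ J ÷ (4184 J/kcal) = 83290.2 kcal

8.329×10⁴ kcal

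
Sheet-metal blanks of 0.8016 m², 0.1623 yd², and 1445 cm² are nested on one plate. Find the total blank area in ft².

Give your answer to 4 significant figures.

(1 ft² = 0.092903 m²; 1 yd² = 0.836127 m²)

0.8016 m² (already m²)
0.1623 yd² × 0.836127 → 0.135703 m²
1445 cm² × 0.0001 → 0.1445 m²
Sum: 0.8016 + 0.135703 + 0.1445 = 1.0818 m²
In ft²: 1.0818 / 0.092903 = 11.6444 ft²

11.64 ft²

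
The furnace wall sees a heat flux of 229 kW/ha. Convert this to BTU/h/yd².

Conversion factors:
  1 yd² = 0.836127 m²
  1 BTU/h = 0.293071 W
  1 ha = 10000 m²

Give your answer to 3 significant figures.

229 kW/ha × 1000 W/kW ÷ 10000 m²/ha = 22.9 W/m²
22.9 W/m² ÷ 0.293071 W/BTU/h × 0.836127 m²/yd² = 65.3333 BTU/h/yd²

65.3 BTU/h/yd²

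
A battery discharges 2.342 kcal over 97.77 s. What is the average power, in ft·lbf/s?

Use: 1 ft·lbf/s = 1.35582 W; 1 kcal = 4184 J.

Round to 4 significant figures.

73.92 ft·lbf/s

2.342 kcal × 4184 = 9798.93 J
P = E / t = 9798.93 J / 97.77 s = 100.224 W
100.224 W ÷ (1.35582 W/ft·lbf/s) = 73.9213 ft·lbf/s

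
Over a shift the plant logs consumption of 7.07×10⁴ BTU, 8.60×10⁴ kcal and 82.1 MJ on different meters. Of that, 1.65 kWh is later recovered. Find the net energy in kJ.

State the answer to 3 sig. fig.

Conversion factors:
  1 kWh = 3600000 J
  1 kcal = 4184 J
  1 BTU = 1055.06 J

5.11×10⁵ kJ

7.07×10⁴ BTU × 1055.06 → 7.45927×10⁷ J
8.60×10⁴ kcal × 4184 → 3.59824×10⁸ J
82.1 MJ × 1000000 → 8.21×10⁷ J
1.65 kWh × 3600000 → 5.94×10⁶ J
Result: 7.45927×10⁷ + 3.59824×10⁸ + 8.21×10⁷ − 5.94×10⁶ = 5.10577×10⁸ J
In kJ: 5.10577×10⁸ / 1000 = 510577 kJ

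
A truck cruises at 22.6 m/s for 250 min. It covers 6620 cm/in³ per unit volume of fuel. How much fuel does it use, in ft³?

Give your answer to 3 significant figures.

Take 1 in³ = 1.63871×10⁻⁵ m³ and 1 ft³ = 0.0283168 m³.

2.96 ft³

250 min → 15000 s
d = v × t = 22.6 × 15000 = 339000 m
6620 cm/in³ → 4.03976×10⁶ m/m³
V = d / (distance per unit fuel) = 339000 / 4.03976×10⁶ = 0.0839159 m³
In ft³: 0.0839159 / 0.0283168 = 2.96347 ft³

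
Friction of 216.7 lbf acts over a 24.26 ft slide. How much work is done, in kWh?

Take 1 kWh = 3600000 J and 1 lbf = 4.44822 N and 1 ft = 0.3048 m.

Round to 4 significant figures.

216.7 lbf × 4.44822 = 963.929 N
24.26 ft × 0.3048 = 7.39445 m
W = F × d = 963.929 N × 7.39445 m = 7127.72 J
7127.72 J ÷ (3600000 J/kWh) = 0.00197992 kWh

0.001980 kWh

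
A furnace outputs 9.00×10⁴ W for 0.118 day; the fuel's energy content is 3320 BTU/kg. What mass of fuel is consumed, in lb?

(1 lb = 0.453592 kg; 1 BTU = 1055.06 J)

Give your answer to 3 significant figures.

578 lb

0.118 day → 10195.2 s
E = P × t = 90000 × 10195.2 = 9.17568×10⁸ J
3320 BTU/kg → 3.5028×10⁶ J/kg
m = E / e_s = 9.17568×10⁸ / 3.5028×10⁶ = 261.953 kg
In lb: 261.953 / 0.453592 = 577.508 lb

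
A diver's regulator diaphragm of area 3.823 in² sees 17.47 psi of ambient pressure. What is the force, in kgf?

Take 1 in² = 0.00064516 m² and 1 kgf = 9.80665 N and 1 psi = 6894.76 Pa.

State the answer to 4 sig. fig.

30.29 kgf

17.47 psi × 6894.76 → 120451 Pa
3.823 in² × 0.00064516 → 0.00246645 m²
F = P × A = 120451 Pa × 0.00246645 m² = 297.086 N
297.086 N ÷ (9.80665 N/kgf) = 30.2943 kgf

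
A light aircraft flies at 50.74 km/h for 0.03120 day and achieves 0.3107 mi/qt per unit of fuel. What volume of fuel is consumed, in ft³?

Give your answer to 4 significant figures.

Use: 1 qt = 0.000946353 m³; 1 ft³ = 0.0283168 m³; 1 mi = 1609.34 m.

2.539 ft³

50.74 km/h → 14.0944 m/s
0.03120 day → 2695.68 s
d = v × t = 14.0944 × 2695.68 = 37994 m
0.3107 mi/qt → 528367 m/m³
V = d / (distance per unit fuel) = 37994 / 528367 = 0.0719084 m³
In ft³: 0.0719084 / 0.0283168 = 2.53943 ft³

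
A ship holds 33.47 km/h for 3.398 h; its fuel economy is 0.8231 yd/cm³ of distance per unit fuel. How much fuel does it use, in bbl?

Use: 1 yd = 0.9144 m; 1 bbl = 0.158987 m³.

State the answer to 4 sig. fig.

33.47 km/h → 9.29722 m/s
3.398 h → 12232.8 s
d = v × t = 9.29722 × 12232.8 = 113731 m
0.8231 yd/cm³ → 752643 m/m³
V = d / (distance per unit fuel) = 113731 / 752643 = 0.151109 m³
In bbl: 0.151109 / 0.158987 = 0.950449 bbl

0.9504 bbl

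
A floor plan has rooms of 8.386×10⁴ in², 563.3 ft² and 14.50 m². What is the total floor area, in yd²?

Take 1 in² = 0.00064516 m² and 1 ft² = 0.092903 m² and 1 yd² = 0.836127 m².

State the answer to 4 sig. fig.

144.6 yd²

8.386×10⁴ in² × 0.00064516 → 54.1031 m²
563.3 ft² × 0.092903 → 52.3323 m²
14.50 m² (already m²)
Sum: 54.1031 + 52.3323 + 14.5 = 120.935 m²
In yd²: 120.935 / 0.836127 = 144.637 yd²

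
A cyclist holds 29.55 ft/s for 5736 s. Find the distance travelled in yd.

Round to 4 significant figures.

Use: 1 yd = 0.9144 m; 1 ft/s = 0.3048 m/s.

5.650×10⁴ yd

29.55 ft/s × 0.3048 → 9.00684 m/s
d = v × t = 9.00684 m/s × 5736 s = 51663.2 m
51663.2 m ÷ (0.9144 m/yd) = 56499.6 yd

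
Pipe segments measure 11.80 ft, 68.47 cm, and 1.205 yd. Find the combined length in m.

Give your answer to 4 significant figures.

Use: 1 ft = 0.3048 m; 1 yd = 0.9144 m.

11.80 ft × 0.3048 = 3.59664 m
68.47 cm × 0.01 = 0.6847 m
1.205 yd × 0.9144 = 1.10185 m
Combined: 3.59664 + 0.6847 + 1.10185 = 5.38319 m

5.383 m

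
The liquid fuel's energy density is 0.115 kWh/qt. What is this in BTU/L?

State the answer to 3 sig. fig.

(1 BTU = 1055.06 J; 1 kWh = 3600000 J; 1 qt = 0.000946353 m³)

0.115 kWh/qt × 3600000 J/kWh ÷ 0.000946353 m³/qt = 4.37469×10⁸ J/m³
4.37469×10⁸ J/m³ ÷ 1055.06 J/BTU × 0.001 m³/L = 414.639 BTU/L

415 BTU/L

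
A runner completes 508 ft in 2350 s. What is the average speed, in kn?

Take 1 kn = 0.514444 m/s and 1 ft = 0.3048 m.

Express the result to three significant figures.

508 ft × 0.3048 = 154.838 m
v = d / t = 154.838 m / 2350 s = 0.0658885 m/s
0.0658885 m/s ÷ (0.514444 m/s/kn) = 0.128077 kn

0.128 kn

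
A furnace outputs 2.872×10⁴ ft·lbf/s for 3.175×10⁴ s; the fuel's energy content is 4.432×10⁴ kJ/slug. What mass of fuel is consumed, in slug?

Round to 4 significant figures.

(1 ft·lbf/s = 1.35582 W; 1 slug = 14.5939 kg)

2.872×10⁴ ft·lbf/s → 38939.2 W
E = P × t = 38939.2 × 31750 = 1.23632×10⁹ J
4.432×10⁴ kJ/slug → 3.03689×10⁶ J/kg
m = E / e_s = 1.23632×10⁹ / 3.03689×10⁶ = 407.101 kg
In slug: 407.101 / 14.5939 = 27.8953 slug

27.90 slug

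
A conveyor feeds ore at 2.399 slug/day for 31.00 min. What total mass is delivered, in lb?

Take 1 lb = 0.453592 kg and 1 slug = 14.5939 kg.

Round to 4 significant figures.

2.399 slug/day → 4.05217×10⁻⁴ kg/s
31.00 min → 1860 s
m = ṁ × t = 4.05217×10⁻⁴ × 1860 = 0.753704 kg
In lb: 0.753704 / 0.453592 = 1.66163 lb

1.662 lb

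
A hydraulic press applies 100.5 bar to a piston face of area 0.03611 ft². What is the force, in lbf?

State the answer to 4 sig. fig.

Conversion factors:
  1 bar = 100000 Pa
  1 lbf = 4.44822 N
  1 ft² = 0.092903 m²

100.5 bar × 100000 → 1.005×10⁷ Pa
0.03611 ft² × 0.092903 → 0.00335473 m²
F = P × A = 1.005×10⁷ Pa × 0.00335473 m² = 33715 N
33715 N ÷ (4.44822 N/lbf) = 7579.44 lbf

7579 lbf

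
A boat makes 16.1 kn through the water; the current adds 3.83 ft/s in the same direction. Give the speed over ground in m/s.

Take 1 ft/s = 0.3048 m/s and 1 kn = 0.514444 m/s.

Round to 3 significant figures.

9.45 m/s

16.1 kn × 0.514444 = 8.28255 m/s
3.83 ft/s × 0.3048 = 1.16738 m/s
Sum: 8.28255 + 1.16738 = 9.44993 m/s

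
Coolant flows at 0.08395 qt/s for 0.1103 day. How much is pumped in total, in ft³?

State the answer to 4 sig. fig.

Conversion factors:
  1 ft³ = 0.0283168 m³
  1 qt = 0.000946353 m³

0.08395 qt/s → 7.94463×10⁻⁵ m³/s
0.1103 day → 9529.92 s
V = Q × t = 7.94463×10⁻⁵ × 9529.92 = 0.757117 m³
In ft³: 0.757117 / 0.0283168 = 26.7374 ft³

26.74 ft³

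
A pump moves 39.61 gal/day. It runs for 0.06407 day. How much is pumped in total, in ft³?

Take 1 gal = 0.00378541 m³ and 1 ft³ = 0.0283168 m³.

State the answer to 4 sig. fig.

39.61 gal/day → 1.73542×10⁻⁶ m³/s
0.06407 day → 5535.65 s
V = Q × t = 1.73542×10⁻⁶ × 5535.65 = 0.00960668 m³
In ft³: 0.00960668 / 0.0283168 = 0.339257 ft³

0.3393 ft³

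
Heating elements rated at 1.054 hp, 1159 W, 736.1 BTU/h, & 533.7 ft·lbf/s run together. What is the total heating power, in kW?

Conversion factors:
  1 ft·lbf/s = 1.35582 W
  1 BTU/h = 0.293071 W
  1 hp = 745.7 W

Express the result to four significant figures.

1.054 hp × 745.7 = 785.968 W
1159 W (already W)
736.1 BTU/h × 0.293071 = 215.73 W
533.7 ft·lbf/s × 1.35582 = 723.601 W
Total: 785.968 + 1159 + 215.73 + 723.601 = 2884.3 W
In kW: 2884.3 / 1000 = 2.8843 kW

2.884 kW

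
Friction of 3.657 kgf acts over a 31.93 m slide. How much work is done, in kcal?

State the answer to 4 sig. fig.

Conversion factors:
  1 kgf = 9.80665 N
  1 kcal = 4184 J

3.657 kgf × 9.80665 = 35.8629 N
W = F × d = 35.8629 N × 31.93 m = 1145.1 J
1145.1 J ÷ (4184 J/kcal) = 0.273685 kcal

0.2737 kcal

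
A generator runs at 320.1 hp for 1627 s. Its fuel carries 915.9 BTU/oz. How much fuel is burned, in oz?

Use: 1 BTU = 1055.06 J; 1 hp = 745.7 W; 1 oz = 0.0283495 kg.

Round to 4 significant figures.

401.9 oz

320.1 hp → 238699 W
E = P × t = 238699 × 1627 = 3.88363×10⁸ J
915.9 BTU/oz → 3.40863×10⁷ J/kg
m = E / e_s = 3.88363×10⁸ / 3.40863×10⁷ = 11.3935 kg
In oz: 11.3935 / 0.0283495 = 401.894 oz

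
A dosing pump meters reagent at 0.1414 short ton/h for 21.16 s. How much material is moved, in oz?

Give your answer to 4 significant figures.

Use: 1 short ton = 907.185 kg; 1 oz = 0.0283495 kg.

26.60 oz

0.1414 short ton/h → 0.0356322 kg/s
m = ṁ × t = 0.0356322 × 21.16 = 0.753977 kg
In oz: 0.753977 / 0.0283495 = 26.5958 oz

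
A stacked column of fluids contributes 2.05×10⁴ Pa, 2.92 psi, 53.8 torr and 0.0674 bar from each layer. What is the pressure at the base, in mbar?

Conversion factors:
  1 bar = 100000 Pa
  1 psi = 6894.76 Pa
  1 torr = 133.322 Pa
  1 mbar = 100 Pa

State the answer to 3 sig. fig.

545 mbar

2.05×10⁴ Pa (already Pa)
2.92 psi × 6894.76 = 20132.7 Pa
53.8 torr × 133.322 = 7172.72 Pa
0.0674 bar × 100000 = 6740 Pa
Combined: 20500 + 20132.7 + 7172.72 + 6740 = 54545.4 Pa
In mbar: 54545.4 / 100 = 545.454 mbar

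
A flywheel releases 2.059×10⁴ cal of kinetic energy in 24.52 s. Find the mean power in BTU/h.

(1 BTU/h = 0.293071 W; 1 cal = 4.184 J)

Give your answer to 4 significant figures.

1.199×10⁴ BTU/h

2.059×10⁴ cal × 4.184 = 86148.6 J
P = E / t = 86148.6 J / 24.52 s = 3513.4 W
3513.4 W ÷ (0.293071 W/BTU/h) = 11988.2 BTU/h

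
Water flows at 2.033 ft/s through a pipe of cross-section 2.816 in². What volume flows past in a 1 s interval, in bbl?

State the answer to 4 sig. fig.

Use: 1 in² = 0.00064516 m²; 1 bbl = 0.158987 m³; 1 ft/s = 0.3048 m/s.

0.007081 bbl

2.033 ft/s × 0.3048 → 0.619658 m/s
2.816 in² × 0.00064516 → 0.00181677 m²
V = v × A × t = 0.619658 m/s × 0.00181677 m² × 1 s = 0.00112578 m³
0.00112578 m³ ÷ (0.158987 m³/bbl) = 0.00708096 bbl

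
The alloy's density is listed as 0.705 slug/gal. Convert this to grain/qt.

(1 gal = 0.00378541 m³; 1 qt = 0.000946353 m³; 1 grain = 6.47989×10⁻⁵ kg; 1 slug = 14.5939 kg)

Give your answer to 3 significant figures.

3.97×10⁴ grain/qt

0.705 slug/gal × 14.5939 kg/slug ÷ 0.00378541 m³/gal = 2717.99 kg/m³
2717.99 kg/m³ ÷ 6.47989×10⁻⁵ kg/grain × 0.000946353 m³/qt = 39694.8 grain/qt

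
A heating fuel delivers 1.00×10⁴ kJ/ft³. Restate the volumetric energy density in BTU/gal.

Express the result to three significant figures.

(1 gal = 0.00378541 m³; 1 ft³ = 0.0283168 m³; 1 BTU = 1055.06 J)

1.00×10⁴ kJ/ft³ × 1000 J/kJ ÷ 0.0283168 m³/ft³ = 3.53147×10⁸ J/m³
3.53147×10⁸ J/m³ ÷ 1055.06 J/BTU × 0.00378541 m³/gal = 1267.04 BTU/gal

1270 BTU/gal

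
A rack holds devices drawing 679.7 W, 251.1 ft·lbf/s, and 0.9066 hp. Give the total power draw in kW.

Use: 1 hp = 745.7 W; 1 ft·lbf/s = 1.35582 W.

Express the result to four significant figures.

679.7 W (already W)
251.1 ft·lbf/s × 1.35582 = 340.446 W
0.9066 hp × 745.7 = 676.052 W
Combined: 679.7 + 340.446 + 676.052 = 1696.2 W
In kW: 1696.2 / 1000 = 1.6962 kW

1.696 kW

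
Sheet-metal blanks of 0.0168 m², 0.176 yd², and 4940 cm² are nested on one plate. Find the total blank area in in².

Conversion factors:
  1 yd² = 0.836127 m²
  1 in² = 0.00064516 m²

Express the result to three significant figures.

0.0168 m² (already m²)
0.176 yd² × 0.836127 = 0.147158 m²
4940 cm² × 0.0001 = 0.494 m²
Sum: 0.0168 + 0.147158 + 0.494 = 0.657958 m²
In in²: 0.657958 / 0.00064516 = 1019.84 in²

1020 in²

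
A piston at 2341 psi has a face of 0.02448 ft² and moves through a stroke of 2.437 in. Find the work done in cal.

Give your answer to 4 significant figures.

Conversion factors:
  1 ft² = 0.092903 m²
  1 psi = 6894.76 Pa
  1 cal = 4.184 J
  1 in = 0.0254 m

2341 psi → 1.61406×10⁷ Pa
0.02448 ft² → 0.00227427 m²
F = P × A = 1.61406×10⁷ × 0.00227427 = 36708.1 N
2.437 in → 0.0618998 m
W = F × d = 36708.1 × 0.0618998 = 2272.22 J
In cal: 2272.22 / 4.184 = 543.074 cal

543.1 cal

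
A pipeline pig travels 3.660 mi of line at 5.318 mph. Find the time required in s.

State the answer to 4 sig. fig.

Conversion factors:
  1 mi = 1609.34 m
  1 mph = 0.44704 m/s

3.660 mi × 1609.34 → 5890.18 m
5.318 mph × 0.44704 → 2.37736 m/s
t = d / v = 5890.18 m / 2.37736 m/s = 2477.61 s

2478 s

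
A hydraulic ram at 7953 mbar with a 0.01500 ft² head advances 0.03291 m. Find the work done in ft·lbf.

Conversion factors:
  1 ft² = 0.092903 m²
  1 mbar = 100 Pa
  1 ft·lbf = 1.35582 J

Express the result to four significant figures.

7953 mbar → 795300 Pa
0.01500 ft² → 0.00139354 m²
F = P × A = 795300 × 0.00139354 = 1108.28 N
W = F × d = 1108.28 × 0.03291 = 36.4735 J
In ft·lbf: 36.4735 / 1.35582 = 26.9014 ft·lbf

26.90 ft·lbf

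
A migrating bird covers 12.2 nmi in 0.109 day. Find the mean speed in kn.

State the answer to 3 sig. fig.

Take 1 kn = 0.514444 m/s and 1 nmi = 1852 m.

4.66 kn

12.2 nmi × 1852 = 22594.4 m
0.109 day × 86400 = 9417.6 s
v = d / t = 22594.4 m / 9417.6 s = 2.39917 m/s
2.39917 m/s ÷ (0.514444 m/s/kn) = 4.66362 kn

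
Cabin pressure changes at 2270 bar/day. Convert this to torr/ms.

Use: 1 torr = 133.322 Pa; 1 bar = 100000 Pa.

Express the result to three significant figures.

2270 bar/day × 100000 Pa/bar ÷ 86400 s/day = 2627.31 Pa/s
2627.31 Pa/s ÷ 133.322 Pa/torr × 0.001 s/ms = 0.0197065 torr/ms

0.0197 torr/ms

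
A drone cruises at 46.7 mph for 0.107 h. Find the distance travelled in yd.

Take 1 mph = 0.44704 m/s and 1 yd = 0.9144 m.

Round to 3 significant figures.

46.7 mph × 0.44704 → 20.8768 m/s
0.107 h × 3600 → 385.2 s
d = v × t = 20.8768 m/s × 385.2 s = 8041.74 m
8041.74 m ÷ (0.9144 m/yd) = 8794.55 yd

8790 yd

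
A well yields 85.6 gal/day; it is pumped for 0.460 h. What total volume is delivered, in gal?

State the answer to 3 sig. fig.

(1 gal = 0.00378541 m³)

85.6 gal/day → 3.75036×10⁻⁶ m³/s
0.460 h → 1656 s
V = Q × t = 3.75036×10⁻⁶ × 1656 = 0.0062106 m³
In gal: 0.0062106 / 0.00378541 = 1.64067 gal

1.64 gal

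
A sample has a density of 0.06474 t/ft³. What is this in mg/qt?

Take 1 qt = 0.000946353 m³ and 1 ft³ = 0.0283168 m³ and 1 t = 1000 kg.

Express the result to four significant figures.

2.164×10⁶ mg/qt

0.06474 t/ft³ × 1000 kg/t ÷ 0.0283168 m³/ft³ = 2286.28 kg/m³
2286.28 kg/m³ ÷ 10⁻⁶ kg/mg × 0.000946353 m³/qt = 2.16363×10⁶ mg/qt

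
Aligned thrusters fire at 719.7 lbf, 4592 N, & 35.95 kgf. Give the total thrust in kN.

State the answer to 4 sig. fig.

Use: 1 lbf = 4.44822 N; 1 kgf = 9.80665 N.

719.7 lbf × 4.44822 = 3201.38 N
4592 N (already N)
35.95 kgf × 9.80665 = 352.549 N
Combined: 3201.38 + 4592 + 352.549 = 8145.93 N
In kN: 8145.93 / 1000 = 8.14593 kN

8.146 kN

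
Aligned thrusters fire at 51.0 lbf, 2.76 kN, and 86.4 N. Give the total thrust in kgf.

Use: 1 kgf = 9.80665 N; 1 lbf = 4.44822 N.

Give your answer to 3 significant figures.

51.0 lbf × 4.44822 = 226.859 N
2.76 kN × 1000 = 2760 N
86.4 N (already N)
Sum: 226.859 + 2760 + 86.4 = 3073.26 N
In kgf: 3073.26 / 9.80665 = 313.385 kgf

313 kgf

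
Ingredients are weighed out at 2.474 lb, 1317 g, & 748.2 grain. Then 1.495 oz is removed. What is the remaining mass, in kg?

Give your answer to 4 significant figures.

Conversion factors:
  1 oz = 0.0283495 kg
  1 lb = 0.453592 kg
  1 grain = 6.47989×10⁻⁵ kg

2.445 kg

2.474 lb × 0.453592 → 1.12219 kg
1317 g × 0.001 → 1.317 kg
748.2 grain × 6.47989×10⁻⁵ → 0.0484825 kg
1.495 oz × 0.0283495 → 0.0423825 kg
Sum: 1.12219 + 1.317 + 0.0484825 − 0.0423825 = 2.44529 kg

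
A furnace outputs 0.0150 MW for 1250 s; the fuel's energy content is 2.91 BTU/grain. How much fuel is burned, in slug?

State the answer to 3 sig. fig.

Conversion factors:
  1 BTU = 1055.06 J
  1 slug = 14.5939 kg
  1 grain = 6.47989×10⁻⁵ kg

0.0271 slug

0.0150 MW → 15000 W
E = P × t = 15000 × 1250 = 1.875×10⁷ J
2.91 BTU/grain → 4.73808×10⁷ J/kg
m = E / e_s = 1.875×10⁷ / 4.73808×10⁷ = 0.39573 kg
In slug: 0.39573 / 14.5939 = 0.0271161 slug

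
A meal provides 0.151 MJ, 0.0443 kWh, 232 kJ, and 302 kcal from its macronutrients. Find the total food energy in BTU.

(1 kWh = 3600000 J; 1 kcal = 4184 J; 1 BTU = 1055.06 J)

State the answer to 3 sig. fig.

0.151 MJ × 1000000 = 151000 J
0.0443 kWh × 3600000 = 159480 J
232 kJ × 1000 = 232000 J
302 kcal × 4184 = 1.26357×10⁶ J
Sum: 151000 + 159480 + 232000 + 1.26357×10⁶ = 1.80605×10⁶ J
In BTU: 1.80605×10⁶ / 1055.06 = 1711.8 BTU

1710 BTU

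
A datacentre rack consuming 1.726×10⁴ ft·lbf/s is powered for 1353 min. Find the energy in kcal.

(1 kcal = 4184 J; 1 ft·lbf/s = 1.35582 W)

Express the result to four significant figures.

1.726×10⁴ ft·lbf/s × 1.35582 = 23401.5 W
1353 min × 60 = 81180 s
E = P × t = 23401.5 W × 81180 s = 1.89973×10⁹ J
1.89973×10⁹ J ÷ (4184 J/kcal) = 454046 kcal

4.540×10⁵ kcal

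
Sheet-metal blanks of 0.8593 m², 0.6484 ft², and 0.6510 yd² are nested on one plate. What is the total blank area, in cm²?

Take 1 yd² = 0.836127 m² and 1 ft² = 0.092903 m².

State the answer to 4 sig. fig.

0.8593 m² (already m²)
0.6484 ft² × 0.092903 = 0.0602383 m²
0.6510 yd² × 0.836127 = 0.544319 m²
Total: 0.8593 + 0.0602383 + 0.544319 = 1.46386 m²
In cm²: 1.46386 / 0.0001 = 14638.6 cm²

1.464×10⁴ cm²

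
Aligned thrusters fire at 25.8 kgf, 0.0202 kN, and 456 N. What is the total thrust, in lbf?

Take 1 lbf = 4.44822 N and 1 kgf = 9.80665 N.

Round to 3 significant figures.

164 lbf

25.8 kgf × 9.80665 = 253.012 N
0.0202 kN × 1000 = 20.2 N
456 N (already N)
Total: 253.012 + 20.2 + 456 = 729.212 N
In lbf: 729.212 / 4.44822 = 163.933 lbf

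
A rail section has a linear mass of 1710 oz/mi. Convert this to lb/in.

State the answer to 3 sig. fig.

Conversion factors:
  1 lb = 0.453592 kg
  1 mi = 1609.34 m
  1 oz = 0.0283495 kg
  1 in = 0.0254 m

0.00169 lb/in

1710 oz/mi × 0.0283495 kg/oz ÷ 1609.34 m/mi = 0.0301227 kg/m
0.0301227 kg/m ÷ 0.453592 kg/lb × 0.0254 m/in = 0.00168679 lb/in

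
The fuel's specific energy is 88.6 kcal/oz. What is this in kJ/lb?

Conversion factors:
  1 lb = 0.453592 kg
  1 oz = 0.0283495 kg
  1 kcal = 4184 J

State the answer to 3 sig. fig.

88.6 kcal/oz × 4184 J/kcal ÷ 0.0283495 kg/oz = 1.30762×10⁷ J/kg
1.30762×10⁷ J/kg ÷ 1000 J/kJ × 0.453592 kg/lb = 5931.26 kJ/lb

5930 kJ/lb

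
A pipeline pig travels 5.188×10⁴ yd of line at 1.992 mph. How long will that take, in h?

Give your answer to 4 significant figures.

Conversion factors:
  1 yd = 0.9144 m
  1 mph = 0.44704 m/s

14.80 h

5.188×10⁴ yd × 0.9144 → 47439.1 m
1.992 mph × 0.44704 → 0.890504 m/s
t = d / v = 47439.1 m / 0.890504 m/s = 53272.2 s
53272.2 s ÷ (3600 s/h) = 14.7978 h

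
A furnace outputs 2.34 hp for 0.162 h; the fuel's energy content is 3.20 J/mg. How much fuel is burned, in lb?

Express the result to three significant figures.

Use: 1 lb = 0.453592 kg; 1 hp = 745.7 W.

2.34 hp → 1744.94 W
0.162 h → 583.2 s
E = P × t = 1744.94 × 583.2 = 1.01765×10⁶ J
3.20 J/mg → 3.2×10⁶ J/kg
m = E / e_s = 1.01765×10⁶ / 3.2×10⁶ = 0.318016 kg
In lb: 0.318016 / 0.453592 = 0.701106 lb

0.701 lb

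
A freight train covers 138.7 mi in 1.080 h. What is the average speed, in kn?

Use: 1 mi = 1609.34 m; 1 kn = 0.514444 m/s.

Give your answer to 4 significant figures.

138.7 mi × 1609.34 → 223215 m
1.080 h × 3600 → 3888 s
v = d / t = 223215 m / 3888 s = 57.4113 m/s
57.4113 m/s ÷ (0.514444 m/s/kn) = 111.599 kn

111.6 kn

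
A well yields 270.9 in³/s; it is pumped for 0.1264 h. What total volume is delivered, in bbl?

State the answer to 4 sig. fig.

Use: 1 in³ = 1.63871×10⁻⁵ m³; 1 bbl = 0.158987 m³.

12.71 bbl

270.9 in³/s → 0.00443927 m³/s
0.1264 h → 455.04 s
V = Q × t = 0.00443927 × 455.04 = 2.02005 m³
In bbl: 2.02005 / 0.158987 = 12.7058 bbl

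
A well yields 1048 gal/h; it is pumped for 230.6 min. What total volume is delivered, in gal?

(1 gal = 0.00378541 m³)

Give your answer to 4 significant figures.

4028 gal

1048 gal/h → 0.00110197 m³/s
230.6 min → 13836 s
V = Q × t = 0.00110197 × 13836 = 15.2469 m³
In gal: 15.2469 / 0.00378541 = 4027.81 gal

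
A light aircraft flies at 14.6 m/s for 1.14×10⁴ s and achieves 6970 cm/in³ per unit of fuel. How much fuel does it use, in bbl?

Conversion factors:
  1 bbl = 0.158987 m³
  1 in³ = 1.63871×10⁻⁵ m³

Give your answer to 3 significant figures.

0.246 bbl

d = v × t = 14.6 × 11400 = 166440 m
6970 cm/in³ → 4.25335×10⁶ m/m³
V = d / (distance per unit fuel) = 166440 / 4.25335×10⁶ = 0.0391315 m³
In bbl: 0.0391315 / 0.158987 = 0.24613 bbl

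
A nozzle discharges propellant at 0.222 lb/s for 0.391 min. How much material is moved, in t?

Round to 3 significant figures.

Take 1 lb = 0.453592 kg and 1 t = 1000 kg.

0.00236 t

0.222 lb/s → 0.100697 kg/s
0.391 min → 23.46 s
m = ṁ × t = 0.100697 × 23.46 = 2.36235 kg
In t: 2.36235 / 1000 = 0.00236235 t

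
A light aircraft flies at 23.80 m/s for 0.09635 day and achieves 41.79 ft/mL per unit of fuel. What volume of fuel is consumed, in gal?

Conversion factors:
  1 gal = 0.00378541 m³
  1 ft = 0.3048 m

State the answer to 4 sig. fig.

0.09635 day → 8324.64 s
d = v × t = 23.8 × 8324.64 = 198126 m
41.79 ft/mL → 1.27376×10⁷ m/m³
V = d / (distance per unit fuel) = 198126 / 1.27376×10⁷ = 0.0155544 m³
In gal: 0.0155544 / 0.00378541 = 4.10904 gal

4.109 gal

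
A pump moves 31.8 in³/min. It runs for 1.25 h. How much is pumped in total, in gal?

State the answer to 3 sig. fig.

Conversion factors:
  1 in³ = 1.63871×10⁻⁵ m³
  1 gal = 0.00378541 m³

31.8 in³/min → 8.68516×10⁻⁶ m³/s
1.25 h → 4500 s
V = Q × t = 8.68516×10⁻⁶ × 4500 = 0.0390832 m³
In gal: 0.0390832 / 0.00378541 = 10.3247 gal

10.3 gal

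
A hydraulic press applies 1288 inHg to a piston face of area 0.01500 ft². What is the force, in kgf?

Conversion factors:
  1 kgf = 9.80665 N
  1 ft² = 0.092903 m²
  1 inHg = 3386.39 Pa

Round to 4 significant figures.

619.8 kgf

1288 inHg × 3386.39 → 4.36167×10⁶ Pa
0.01500 ft² × 0.092903 → 0.00139354 m²
F = P × A = 4.36167×10⁶ Pa × 0.00139354 m² = 6078.16 N
6078.16 N ÷ (9.80665 N/kgf) = 619.8 kgf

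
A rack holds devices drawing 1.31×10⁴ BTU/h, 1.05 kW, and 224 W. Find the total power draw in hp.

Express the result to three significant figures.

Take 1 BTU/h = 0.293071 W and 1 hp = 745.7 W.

1.31×10⁴ BTU/h × 0.293071 = 3839.23 W
1.05 kW × 1000 = 1050 W
224 W (already W)
Total: 3839.23 + 1050 + 224 = 5113.23 W
In hp: 5113.23 / 745.7 = 6.85695 hp

6.86 hp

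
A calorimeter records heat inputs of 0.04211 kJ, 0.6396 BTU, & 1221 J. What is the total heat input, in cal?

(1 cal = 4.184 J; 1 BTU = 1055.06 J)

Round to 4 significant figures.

463.2 cal

0.04211 kJ × 1000 = 42.11 J
0.6396 BTU × 1055.06 = 674.816 J
1221 J (already J)
Total: 42.11 + 674.816 + 1221 = 1937.93 J
In cal: 1937.93 / 4.184 = 463.176 cal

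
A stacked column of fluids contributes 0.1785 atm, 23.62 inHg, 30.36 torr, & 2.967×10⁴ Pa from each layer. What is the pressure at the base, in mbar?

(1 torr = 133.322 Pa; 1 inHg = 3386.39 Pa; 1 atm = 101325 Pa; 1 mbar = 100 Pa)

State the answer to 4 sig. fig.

1318 mbar

0.1785 atm × 101325 → 18086.5 Pa
23.62 inHg × 3386.39 → 79986.5 Pa
30.36 torr × 133.322 → 4047.66 Pa
2.967×10⁴ Pa (already Pa)
Combined: 18086.5 + 79986.5 + 4047.66 + 29670 = 131791 Pa
In mbar: 131791 / 100 = 1317.91 mbar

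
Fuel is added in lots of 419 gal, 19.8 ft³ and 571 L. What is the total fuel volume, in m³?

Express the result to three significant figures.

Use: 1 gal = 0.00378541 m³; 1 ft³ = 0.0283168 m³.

419 gal × 0.00378541 = 1.58609 m³
19.8 ft³ × 0.0283168 = 0.560673 m³
571 L × 0.001 = 0.571 m³
Total: 1.58609 + 0.560673 + 0.571 = 2.71776 m³

2.72 m³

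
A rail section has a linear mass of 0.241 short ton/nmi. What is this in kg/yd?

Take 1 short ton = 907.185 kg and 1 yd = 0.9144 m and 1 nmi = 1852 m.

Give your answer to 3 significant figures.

0.108 kg/yd

0.241 short ton/nmi × 907.185 kg/short ton ÷ 1852 m/nmi = 0.118052 kg/m
0.118052 kg/m × 0.9144 m/yd = 0.107947 kg/yd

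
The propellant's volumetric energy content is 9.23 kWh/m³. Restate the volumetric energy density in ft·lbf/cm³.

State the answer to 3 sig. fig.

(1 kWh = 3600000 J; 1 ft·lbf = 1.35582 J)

24.5 ft·lbf/cm³

9.23 kWh/m³ × 3600000 J/kWh = 3.3228×10⁷ J/m³
3.3228×10⁷ J/m³ ÷ 1.35582 J/ft·lbf × 10⁻⁶ m³/cm³ = 24.5077 ft·lbf/cm³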